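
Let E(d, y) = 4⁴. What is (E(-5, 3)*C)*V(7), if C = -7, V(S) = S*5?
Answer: -62720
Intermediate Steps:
E(d, y) = 256
V(S) = 5*S
(E(-5, 3)*C)*V(7) = (256*(-7))*(5*7) = -1792*35 = -62720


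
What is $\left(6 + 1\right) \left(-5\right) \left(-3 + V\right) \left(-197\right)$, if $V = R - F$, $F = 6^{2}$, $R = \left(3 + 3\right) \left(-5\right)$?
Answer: $-475755$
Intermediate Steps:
$R = -30$ ($R = 6 \left(-5\right) = -30$)
$F = 36$
$V = -66$ ($V = -30 - 36 = -66$)
$\left(6 + 1\right) \left(-5\right) \left(-3 + V\right) \left(-197\right) = \left(6 + 1\right) \left(-5\right) \left(-3 - 66\right) \left(-197\right) = 7 \left(-5\right) \left(-69\right) \left(-197\right) = \left(-35\right) \left(-69\right) \left(-197\right) = 2415 \left(-197\right) = -475755$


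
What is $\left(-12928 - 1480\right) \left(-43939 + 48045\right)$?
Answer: $-59159248$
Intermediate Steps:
$\left(-12928 - 1480\right) \left(-43939 + 48045\right) = \left(-14408\right) 4106 = -59159248$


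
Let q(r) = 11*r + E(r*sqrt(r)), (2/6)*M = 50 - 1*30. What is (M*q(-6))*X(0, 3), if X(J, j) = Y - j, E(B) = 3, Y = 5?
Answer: -7560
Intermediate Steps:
M = 60 (M = 3*(50 - 1*30) = 3*(50 - 30) = 3*20 = 60)
X(J, j) = 5 - j
q(r) = 3 + 11*r (q(r) = 11*r + 3 = 3 + 11*r)
(M*q(-6))*X(0, 3) = (60*(3 + 11*(-6)))*(5 - 1*3) = (60*(3 - 66))*(5 - 3) = (60*(-63))*2 = -3780*2 = -7560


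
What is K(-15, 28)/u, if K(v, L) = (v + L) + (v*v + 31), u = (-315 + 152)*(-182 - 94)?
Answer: 269/44988 ≈ 0.0059794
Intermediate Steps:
u = 44988 (u = -163*(-276) = 44988)
K(v, L) = 31 + L + v + v**2 (K(v, L) = (L + v) + (v**2 + 31) = (L + v) + (31 + v**2) = 31 + L + v + v**2)
K(-15, 28)/u = (31 + 28 - 15 + (-15)**2)/44988 = (31 + 28 - 15 + 225)*(1/44988) = 269*(1/44988) = 269/44988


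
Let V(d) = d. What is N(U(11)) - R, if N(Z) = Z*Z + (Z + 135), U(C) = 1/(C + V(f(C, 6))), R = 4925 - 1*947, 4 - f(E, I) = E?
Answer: -61483/16 ≈ -3842.7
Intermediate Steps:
f(E, I) = 4 - E
R = 3978 (R = 4925 - 947 = 3978)
U(C) = ¼ (U(C) = 1/(C + (4 - C)) = 1/4 = ¼)
N(Z) = 135 + Z + Z² (N(Z) = Z² + (135 + Z) = 135 + Z + Z²)
N(U(11)) - R = (135 + ¼ + (¼)²) - 1*3978 = (135 + ¼ + 1/16) - 3978 = 2165/16 - 3978 = -61483/16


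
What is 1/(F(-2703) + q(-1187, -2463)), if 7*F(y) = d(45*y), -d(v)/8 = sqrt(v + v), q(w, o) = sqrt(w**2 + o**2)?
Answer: 7/(7*sqrt(7475338) - 24*I*sqrt(27030)) ≈ 0.00035084 + 7.2331e-5*I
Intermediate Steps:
q(w, o) = sqrt(o**2 + w**2)
d(v) = -8*sqrt(2)*sqrt(v) (d(v) = -8*sqrt(v + v) = -8*sqrt(2)*sqrt(v))
F(y) = -24*sqrt(10)*sqrt(y)/7 (F(y) = (-8*sqrt(2)*sqrt(45*y))/7 = (-8*sqrt(2)*3*sqrt(5)*sqrt(y))/7 = (-24*sqrt(10)*sqrt(y))/7 = -24*sqrt(10)*sqrt(y)/7)
1/(F(-2703) + q(-1187, -2463)) = 1/(-24*sqrt(10)*sqrt(-2703)/7 + sqrt((-2463)**2 + (-1187)**2)) = 1/(-24*sqrt(10)*I*sqrt(2703)/7 + sqrt(6066369 + 1408969)) = 1/(-24*I*sqrt(27030)/7 + sqrt(7475338)) = 1/(sqrt(7475338) - 24*I*sqrt(27030)/7)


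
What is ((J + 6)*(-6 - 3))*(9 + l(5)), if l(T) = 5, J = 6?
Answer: -1512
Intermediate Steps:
((J + 6)*(-6 - 3))*(9 + l(5)) = ((6 + 6)*(-6 - 3))*(9 + 5) = (12*(-9))*14 = -108*14 = -1512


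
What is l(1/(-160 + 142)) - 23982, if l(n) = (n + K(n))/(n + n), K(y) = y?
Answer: -23981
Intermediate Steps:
l(n) = 1 (l(n) = (n + n)/(n + n) = (2*n)/((2*n)) = (2*n)*(1/(2*n)) = 1)
l(1/(-160 + 142)) - 23982 = 1 - 23982 = -23981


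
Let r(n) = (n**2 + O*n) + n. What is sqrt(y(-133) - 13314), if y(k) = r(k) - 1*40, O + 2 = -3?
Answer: sqrt(4867) ≈ 69.764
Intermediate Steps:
O = -5 (O = -2 - 3 = -5)
r(n) = n**2 - 4*n (r(n) = (n**2 - 5*n) + n = n**2 - 4*n)
y(k) = -40 + k*(-4 + k) (y(k) = k*(-4 + k) - 1*40 = k*(-4 + k) - 40 = -40 + k*(-4 + k))
sqrt(y(-133) - 13314) = sqrt((-40 - 133*(-4 - 133)) - 13314) = sqrt((-40 - 133*(-137)) - 13314) = sqrt((-40 + 18221) - 13314) = sqrt(18181 - 13314) = sqrt(4867)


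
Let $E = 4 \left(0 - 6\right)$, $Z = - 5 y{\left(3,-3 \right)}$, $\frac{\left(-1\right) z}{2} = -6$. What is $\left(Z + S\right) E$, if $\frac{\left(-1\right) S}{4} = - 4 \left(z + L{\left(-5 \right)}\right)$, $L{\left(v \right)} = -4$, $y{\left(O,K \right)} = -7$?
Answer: $-3912$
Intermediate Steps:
$z = 12$ ($z = \left(-2\right) \left(-6\right) = 12$)
$Z = 35$ ($Z = \left(-5\right) \left(-7\right) = 35$)
$E = -24$ ($E = 4 \left(-6\right) = -24$)
$S = 128$ ($S = - 4 \left(- 4 \left(12 - 4\right)\right) = - 4 \left(\left(-4\right) 8\right) = \left(-4\right) \left(-32\right) = 128$)
$\left(Z + S\right) E = \left(35 + 128\right) \left(-24\right) = 163 \left(-24\right) = -3912$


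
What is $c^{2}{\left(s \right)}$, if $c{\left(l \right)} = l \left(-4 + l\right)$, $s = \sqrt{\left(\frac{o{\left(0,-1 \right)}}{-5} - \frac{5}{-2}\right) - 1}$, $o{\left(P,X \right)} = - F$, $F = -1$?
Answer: $\frac{2249}{100} - \frac{26 \sqrt{130}}{25} \approx 10.632$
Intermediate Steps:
$o{\left(P,X \right)} = 1$ ($o{\left(P,X \right)} = \left(-1\right) \left(-1\right) = 1$)
$s = \frac{\sqrt{130}}{10}$ ($s = \sqrt{\left(1 \frac{1}{-5} - \frac{5}{-2}\right) - 1} = \sqrt{\left(1 \left(- \frac{1}{5}\right) - - \frac{5}{2}\right) - 1} = \sqrt{\left(- \frac{1}{5} + \frac{5}{2}\right) - 1} = \sqrt{\frac{23}{10} - 1} = \sqrt{\frac{13}{10}} = \frac{\sqrt{130}}{10} \approx 1.1402$)
$c^{2}{\left(s \right)} = \left(\frac{\sqrt{130}}{10} \left(-4 + \frac{\sqrt{130}}{10}\right)\right)^{2} = \left(\frac{\sqrt{130} \left(-4 + \frac{\sqrt{130}}{10}\right)}{10}\right)^{2} = \frac{13 \left(-4 + \frac{\sqrt{130}}{10}\right)^{2}}{10}$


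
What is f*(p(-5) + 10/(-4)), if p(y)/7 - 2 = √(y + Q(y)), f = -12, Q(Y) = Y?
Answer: -138 - 84*I*√10 ≈ -138.0 - 265.63*I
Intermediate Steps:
p(y) = 14 + 7*√2*√y (p(y) = 14 + 7*√(y + y) = 14 + 7*√(2*y) = 14 + 7*(√2*√y) = 14 + 7*√2*√y)
f*(p(-5) + 10/(-4)) = -12*((14 + 7*√2*√(-5)) + 10/(-4)) = -12*((14 + 7*√2*(I*√5)) + 10*(-¼)) = -12*((14 + 7*I*√10) - 5/2) = -12*(23/2 + 7*I*√10) = -138 - 84*I*√10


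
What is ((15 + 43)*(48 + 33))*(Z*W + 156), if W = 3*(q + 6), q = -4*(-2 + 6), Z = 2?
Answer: 451008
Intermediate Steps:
q = -16 (q = -4*4 = -16)
W = -30 (W = 3*(-16 + 6) = 3*(-10) = -30)
((15 + 43)*(48 + 33))*(Z*W + 156) = ((15 + 43)*(48 + 33))*(2*(-30) + 156) = (58*81)*(-60 + 156) = 4698*96 = 451008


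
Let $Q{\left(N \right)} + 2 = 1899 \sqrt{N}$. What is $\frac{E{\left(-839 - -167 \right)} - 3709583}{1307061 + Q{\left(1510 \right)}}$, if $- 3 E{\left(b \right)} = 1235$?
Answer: $- \frac{14547545757056}{5108873597913} + \frac{7045279872 \sqrt{1510}}{1702957865971} \approx -2.6867$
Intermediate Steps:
$Q{\left(N \right)} = -2 + 1899 \sqrt{N}$
$E{\left(b \right)} = - \frac{1235}{3}$ ($E{\left(b \right)} = \left(- \frac{1}{3}\right) 1235 = - \frac{1235}{3}$)
$\frac{E{\left(-839 - -167 \right)} - 3709583}{1307061 + Q{\left(1510 \right)}} = \frac{- \frac{1235}{3} - 3709583}{1307061 - \left(2 - 1899 \sqrt{1510}\right)} = - \frac{11129984}{3 \left(1307059 + 1899 \sqrt{1510}\right)}$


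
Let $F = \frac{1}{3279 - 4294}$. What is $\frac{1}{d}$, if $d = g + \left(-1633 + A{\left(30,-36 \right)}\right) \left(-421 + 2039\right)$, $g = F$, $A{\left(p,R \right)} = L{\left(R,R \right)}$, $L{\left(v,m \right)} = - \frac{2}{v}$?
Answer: $- \frac{9135}{24135621064} \approx -3.7849 \cdot 10^{-7}$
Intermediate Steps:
$A{\left(p,R \right)} = - \frac{2}{R}$
$F = - \frac{1}{1015}$ ($F = \frac{1}{-1015} = - \frac{1}{1015} \approx -0.00098522$)
$g = - \frac{1}{1015} \approx -0.00098522$
$d = - \frac{24135621064}{9135}$ ($d = - \frac{1}{1015} + \left(-1633 - \frac{2}{-36}\right) \left(-421 + 2039\right) = - \frac{1}{1015} + \left(-1633 - - \frac{1}{18}\right) 1618 = - \frac{1}{1015} + \left(-1633 + \frac{1}{18}\right) 1618 = - \frac{1}{1015} - \frac{23778937}{9} = - \frac{24135621064}{9135} \approx -2.6421 \cdot 10^{6}$)
$\frac{1}{d} = \frac{1}{- \frac{24135621064}{9135}} = - \frac{9135}{24135621064}$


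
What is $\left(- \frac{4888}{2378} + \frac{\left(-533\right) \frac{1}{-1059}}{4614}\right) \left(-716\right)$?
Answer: $\frac{4274986333306}{2904861357} \approx 1471.7$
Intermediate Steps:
$\left(- \frac{4888}{2378} + \frac{\left(-533\right) \frac{1}{-1059}}{4614}\right) \left(-716\right) = \left(\left(-4888\right) \frac{1}{2378} + \left(-533\right) \left(- \frac{1}{1059}\right) \frac{1}{4614}\right) \left(-716\right) = \left(- \frac{2444}{1189} + \frac{533}{1059} \cdot \frac{1}{4614}\right) \left(-716\right) = \left(- \frac{2444}{1189} + \frac{533}{4886226}\right) \left(-716\right) = \left(- \frac{11941302607}{5809722714}\right) \left(-716\right) = \frac{4274986333306}{2904861357}$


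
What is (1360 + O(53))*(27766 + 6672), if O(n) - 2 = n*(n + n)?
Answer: 240377240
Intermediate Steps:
O(n) = 2 + 2*n² (O(n) = 2 + n*(n + n) = 2 + n*(2*n) = 2 + 2*n²)
(1360 + O(53))*(27766 + 6672) = (1360 + (2 + 2*53²))*(27766 + 6672) = (1360 + (2 + 2*2809))*34438 = (1360 + (2 + 5618))*34438 = (1360 + 5620)*34438 = 6980*34438 = 240377240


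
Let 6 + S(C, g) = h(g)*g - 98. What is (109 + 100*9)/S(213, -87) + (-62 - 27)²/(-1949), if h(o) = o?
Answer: -57163724/14549285 ≈ -3.9290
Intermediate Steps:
S(C, g) = -104 + g² (S(C, g) = -6 + (g*g - 98) = -6 + (g² - 98) = -6 + (-98 + g²) = -104 + g²)
(109 + 100*9)/S(213, -87) + (-62 - 27)²/(-1949) = (109 + 100*9)/(-104 + (-87)²) + (-62 - 27)²/(-1949) = (109 + 900)/(-104 + 7569) + (-89)²*(-1/1949) = 1009/7465 + 7921*(-1/1949) = 1009*(1/7465) - 7921/1949 = 1009/7465 - 7921/1949 = -57163724/14549285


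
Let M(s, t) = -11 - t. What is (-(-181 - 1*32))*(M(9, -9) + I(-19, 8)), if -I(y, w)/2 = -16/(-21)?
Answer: -5254/7 ≈ -750.57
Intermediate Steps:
I(y, w) = -32/21 (I(y, w) = -(-32)/(-21) = -(-32)*(-1)/21 = -2*16/21 = -32/21)
(-(-181 - 1*32))*(M(9, -9) + I(-19, 8)) = (-(-181 - 1*32))*((-11 - 1*(-9)) - 32/21) = (-(-181 - 32))*((-11 + 9) - 32/21) = (-1*(-213))*(-2 - 32/21) = 213*(-74/21) = -5254/7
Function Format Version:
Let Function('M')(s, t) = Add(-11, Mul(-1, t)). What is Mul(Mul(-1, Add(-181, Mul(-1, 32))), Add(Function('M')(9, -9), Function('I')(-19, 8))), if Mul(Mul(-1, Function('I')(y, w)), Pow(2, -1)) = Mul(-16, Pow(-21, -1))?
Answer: Rational(-5254, 7) ≈ -750.57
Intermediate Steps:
Function('I')(y, w) = Rational(-32, 21) (Function('I')(y, w) = Mul(-2, Mul(-16, Pow(-21, -1))) = Mul(-2, Mul(-16, Rational(-1, 21))) = Mul(-2, Rational(16, 21)) = Rational(-32, 21))
Mul(Mul(-1, Add(-181, Mul(-1, 32))), Add(Function('M')(9, -9), Function('I')(-19, 8))) = Mul(Mul(-1, Add(-181, Mul(-1, 32))), Add(Add(-11, Mul(-1, -9)), Rational(-32, 21))) = Mul(Mul(-1, Add(-181, -32)), Add(Add(-11, 9), Rational(-32, 21))) = Mul(Mul(-1, -213), Add(-2, Rational(-32, 21))) = Mul(213, Rational(-74, 21)) = Rational(-5254, 7)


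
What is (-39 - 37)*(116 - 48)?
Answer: -5168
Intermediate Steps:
(-39 - 37)*(116 - 48) = -76*68 = -5168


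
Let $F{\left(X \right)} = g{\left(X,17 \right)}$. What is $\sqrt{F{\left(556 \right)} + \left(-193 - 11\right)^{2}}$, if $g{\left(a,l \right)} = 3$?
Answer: $\sqrt{41619} \approx 204.01$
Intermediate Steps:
$F{\left(X \right)} = 3$
$\sqrt{F{\left(556 \right)} + \left(-193 - 11\right)^{2}} = \sqrt{3 + \left(-193 - 11\right)^{2}} = \sqrt{3 + \left(-204\right)^{2}} = \sqrt{3 + 41616} = \sqrt{41619}$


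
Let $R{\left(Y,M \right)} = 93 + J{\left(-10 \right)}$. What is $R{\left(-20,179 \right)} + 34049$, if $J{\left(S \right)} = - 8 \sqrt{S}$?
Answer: $34142 - 8 i \sqrt{10} \approx 34142.0 - 25.298 i$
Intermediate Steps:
$R{\left(Y,M \right)} = 93 - 8 i \sqrt{10}$ ($R{\left(Y,M \right)} = 93 - 8 \sqrt{-10} = 93 - 8 i \sqrt{10}$)
$R{\left(-20,179 \right)} + 34049 = \left(93 - 8 i \sqrt{10}\right) + 34049 = 34142 - 8 i \sqrt{10}$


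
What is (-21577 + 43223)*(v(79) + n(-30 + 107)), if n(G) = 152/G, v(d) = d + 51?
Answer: 219966652/77 ≈ 2.8567e+6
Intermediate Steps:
v(d) = 51 + d
(-21577 + 43223)*(v(79) + n(-30 + 107)) = (-21577 + 43223)*((51 + 79) + 152/(-30 + 107)) = 21646*(130 + 152/77) = 21646*(10162/77) = 219966652/77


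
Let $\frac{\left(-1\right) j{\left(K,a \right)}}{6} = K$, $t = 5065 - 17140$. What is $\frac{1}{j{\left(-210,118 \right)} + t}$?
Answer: $- \frac{1}{10815} \approx -9.2464 \cdot 10^{-5}$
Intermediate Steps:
$t = -12075$ ($t = 5065 - 17140 = -12075$)
$j{\left(K,a \right)} = - 6 K$
$\frac{1}{j{\left(-210,118 \right)} + t} = \frac{1}{\left(-6\right) \left(-210\right) - 12075} = \frac{1}{1260 - 12075} = \frac{1}{-10815} = - \frac{1}{10815}$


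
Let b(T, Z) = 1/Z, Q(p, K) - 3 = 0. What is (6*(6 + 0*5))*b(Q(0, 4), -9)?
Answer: -4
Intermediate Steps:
Q(p, K) = 3 (Q(p, K) = 3 + 0 = 3)
(6*(6 + 0*5))*b(Q(0, 4), -9) = (6*(6 + 0*5))/(-9) = (6*(6 + 0))*(-1/9) = (6*6)*(-1/9) = 36*(-1/9) = -4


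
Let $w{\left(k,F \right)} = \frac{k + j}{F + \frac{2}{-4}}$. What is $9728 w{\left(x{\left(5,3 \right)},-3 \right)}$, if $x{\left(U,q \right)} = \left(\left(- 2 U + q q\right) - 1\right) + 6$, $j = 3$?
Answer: $-19456$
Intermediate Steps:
$x{\left(U,q \right)} = 5 + q^{2} - 2 U$ ($x{\left(U,q \right)} = \left(\left(- 2 U + q^{2}\right) - 1\right) + 6 = \left(\left(q^{2} - 2 U\right) - 1\right) + 6 = \left(-1 + q^{2} - 2 U\right) + 6 = 5 + q^{2} - 2 U$)
$w{\left(k,F \right)} = \frac{3 + k}{- \frac{1}{2} + F}$ ($w{\left(k,F \right)} = \frac{k + 3}{F + \frac{2}{-4}} = \frac{3 + k}{F + 2 \left(- \frac{1}{4}\right)} = \frac{3 + k}{F - \frac{1}{2}} = \frac{3 + k}{- \frac{1}{2} + F}$)
$9728 w{\left(x{\left(5,3 \right)},-3 \right)} = 9728 \frac{2 \left(3 + \left(5 + 3^{2} - 10\right)\right)}{-1 + 2 \left(-3\right)} = 9728 \frac{2 \left(3 + \left(5 + 9 - 10\right)\right)}{-1 - 6} = 9728 \frac{2 \left(3 + 4\right)}{-7} = 9728 \cdot 2 \left(- \frac{1}{7}\right) 7 = 9728 \left(-2\right) = -19456$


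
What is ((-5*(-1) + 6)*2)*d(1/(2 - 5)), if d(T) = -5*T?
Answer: 110/3 ≈ 36.667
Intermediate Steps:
((-5*(-1) + 6)*2)*d(1/(2 - 5)) = ((-5*(-1) + 6)*2)*(-5/(2 - 5)) = ((5 + 6)*2)*(-5/(-3)) = (11*2)*(-5*(-1/3)) = 22*(5/3) = 110/3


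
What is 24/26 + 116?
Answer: 1520/13 ≈ 116.92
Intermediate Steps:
24/26 + 116 = 24*(1/26) + 116 = 12/13 + 116 = 1520/13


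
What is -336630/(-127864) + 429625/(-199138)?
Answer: 3025563485/6365645308 ≈ 0.47530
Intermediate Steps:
-336630/(-127864) + 429625/(-199138) = -336630*(-1/127864) + 429625*(-1/199138) = 168315/63932 - 429625/199138 = 3025563485/6365645308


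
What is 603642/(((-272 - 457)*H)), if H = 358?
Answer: -100607/43497 ≈ -2.3130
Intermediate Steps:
603642/(((-272 - 457)*H)) = 603642/(((-272 - 457)*358)) = 603642/((-729*358)) = 603642/(-260982) = 603642*(-1/260982) = -100607/43497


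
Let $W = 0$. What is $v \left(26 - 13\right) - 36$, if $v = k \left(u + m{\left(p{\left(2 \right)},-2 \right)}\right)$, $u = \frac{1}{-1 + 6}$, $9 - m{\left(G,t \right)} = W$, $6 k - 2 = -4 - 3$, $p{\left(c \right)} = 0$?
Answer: $- \frac{407}{3} \approx -135.67$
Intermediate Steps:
$k = - \frac{5}{6}$ ($k = \frac{1}{3} + \frac{-4 - 3}{6} = \frac{1}{3} + \frac{1}{6} \left(-7\right) = \frac{1}{3} - \frac{7}{6} = - \frac{5}{6} \approx -0.83333$)
$m{\left(G,t \right)} = 9$ ($m{\left(G,t \right)} = 9 - 0 = 9 + 0 = 9$)
$u = \frac{1}{5} \approx 0.2$
$v = - \frac{23}{3}$ ($v = - \frac{5 \left(\frac{1}{5} + 9\right)}{6} = \left(- \frac{5}{6}\right) \frac{46}{5} = - \frac{23}{3} \approx -7.6667$)
$v \left(26 - 13\right) - 36 = - \frac{23 \left(26 - 13\right)}{3} - 36 = \left(- \frac{23}{3}\right) 13 - 36 = - \frac{299}{3} - 36 = - \frac{407}{3}$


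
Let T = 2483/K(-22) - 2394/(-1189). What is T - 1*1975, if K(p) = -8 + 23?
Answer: -32235928/17835 ≈ -1807.5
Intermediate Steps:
K(p) = 15
T = 2988197/17835 (T = 2483/15 - 2394/(-1189) = 2483*(1/15) - 2394*(-1/1189) = 2483/15 + 2394/1189 = 2988197/17835 ≈ 167.55)
T - 1*1975 = 2988197/17835 - 1*1975 = 2988197/17835 - 1975 = -32235928/17835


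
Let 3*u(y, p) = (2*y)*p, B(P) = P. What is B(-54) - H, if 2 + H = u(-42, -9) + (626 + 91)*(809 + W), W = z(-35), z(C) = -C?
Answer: -605452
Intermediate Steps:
u(y, p) = 2*p*y/3 (u(y, p) = ((2*y)*p)/3 = (2*p*y)/3 = 2*p*y/3)
W = 35 (W = -1*(-35) = 35)
H = 605398 (H = -2 + ((⅔)*(-9)*(-42) + (626 + 91)*(809 + 35)) = -2 + (252 + 717*844) = -2 + (252 + 605148) = -2 + 605400 = 605398)
B(-54) - H = -54 - 1*605398 = -54 - 605398 = -605452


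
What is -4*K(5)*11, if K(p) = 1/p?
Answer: -44/5 ≈ -8.8000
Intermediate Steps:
-4*K(5)*11 = -4/5*11 = -4*⅕*11 = -⅘*11 = -44/5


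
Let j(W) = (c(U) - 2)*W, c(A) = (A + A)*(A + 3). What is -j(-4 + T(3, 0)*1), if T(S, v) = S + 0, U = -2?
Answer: -6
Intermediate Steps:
c(A) = 2*A*(3 + A) (c(A) = (2*A)*(3 + A) = 2*A*(3 + A))
T(S, v) = S
j(W) = -6*W (j(W) = (2*(-2)*(3 - 2) - 2)*W = (2*(-2)*1 - 2)*W = (-4 - 2)*W = -6*W)
-j(-4 + T(3, 0)*1) = -(-6)*(-4 + 3*1) = -(-6)*(-4 + 3) = -(-6)*(-1) = -1*6 = -6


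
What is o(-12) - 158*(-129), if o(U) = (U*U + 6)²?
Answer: 42882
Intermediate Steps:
o(U) = (6 + U²)² (o(U) = (U² + 6)² = (6 + U²)²)
o(-12) - 158*(-129) = (6 + (-12)²)² - 158*(-129) = (6 + 144)² + 20382 = 150² + 20382 = 22500 + 20382 = 42882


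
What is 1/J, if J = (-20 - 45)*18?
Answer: -1/1170 ≈ -0.00085470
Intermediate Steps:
J = -1170 (J = -65*18 = -1170)
1/J = 1/(-1170) = -1/1170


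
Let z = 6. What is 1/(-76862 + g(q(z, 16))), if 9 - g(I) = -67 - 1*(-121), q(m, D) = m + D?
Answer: -1/76907 ≈ -1.3003e-5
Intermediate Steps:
q(m, D) = D + m
g(I) = -45 (g(I) = 9 - (-67 - 1*(-121)) = 9 - (-67 + 121) = 9 - 1*54 = 9 - 54 = -45)
1/(-76862 + g(q(z, 16))) = 1/(-76862 - 45) = 1/(-76907) = -1/76907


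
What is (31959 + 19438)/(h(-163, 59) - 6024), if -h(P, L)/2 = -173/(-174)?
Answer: -4471539/524261 ≈ -8.5292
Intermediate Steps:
h(P, L) = -173/87 (h(P, L) = -(-346)/(-174) = -(-346)*(-1)/174 = -2*173/174 = -173/87)
(31959 + 19438)/(h(-163, 59) - 6024) = (31959 + 19438)/(-173/87 - 6024) = 51397/(-524261/87) = 51397*(-87/524261) = -4471539/524261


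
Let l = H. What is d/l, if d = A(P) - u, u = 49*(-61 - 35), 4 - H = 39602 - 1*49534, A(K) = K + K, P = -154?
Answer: 1099/2484 ≈ 0.44243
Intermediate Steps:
A(K) = 2*K
H = 9936 (H = 4 - (39602 - 1*49534) = 4 - (39602 - 49534) = 4 - 1*(-9932) = 4 + 9932 = 9936)
u = -4704 (u = 49*(-96) = -4704)
l = 9936
d = 4396 (d = 2*(-154) - 1*(-4704) = -308 + 4704 = 4396)
d/l = 4396/9936 = 4396*(1/9936) = 1099/2484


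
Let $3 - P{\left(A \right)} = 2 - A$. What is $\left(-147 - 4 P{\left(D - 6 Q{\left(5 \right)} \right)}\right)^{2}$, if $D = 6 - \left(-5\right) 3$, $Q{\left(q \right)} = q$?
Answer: $13225$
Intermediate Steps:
$D = 21$ ($D = 6 - -15 = 6 + 15 = 21$)
$P{\left(A \right)} = 1 + A$ ($P{\left(A \right)} = 3 - \left(2 - A\right) = 3 + \left(-2 + A\right) = 1 + A$)
$\left(-147 - 4 P{\left(D - 6 Q{\left(5 \right)} \right)}\right)^{2} = \left(-147 - 4 \left(1 + \left(21 - 6 \cdot 5\right)\right)\right)^{2} = \left(-147 - 4 \left(1 + \left(21 - 30\right)\right)\right)^{2} = \left(-147 - 4 \left(1 - 9\right)\right)^{2} = \left(-147 - -32\right)^{2} = \left(-147 + 32\right)^{2} = \left(-115\right)^{2} = 13225$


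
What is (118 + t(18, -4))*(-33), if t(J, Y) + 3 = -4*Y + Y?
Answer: -4191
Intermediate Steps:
t(J, Y) = -3 - 3*Y (t(J, Y) = -3 + (-4*Y + Y) = -3 - 3*Y)
(118 + t(18, -4))*(-33) = (118 + (-3 - 3*(-4)))*(-33) = (118 + (-3 + 12))*(-33) = (118 + 9)*(-33) = 127*(-33) = -4191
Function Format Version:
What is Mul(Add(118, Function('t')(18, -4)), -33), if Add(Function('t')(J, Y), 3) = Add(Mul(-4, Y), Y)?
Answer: -4191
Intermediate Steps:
Function('t')(J, Y) = Add(-3, Mul(-3, Y)) (Function('t')(J, Y) = Add(-3, Add(Mul(-4, Y), Y)) = Add(-3, Mul(-3, Y)))
Mul(Add(118, Function('t')(18, -4)), -33) = Mul(Add(118, Add(-3, Mul(-3, -4))), -33) = Mul(Add(118, Add(-3, 12)), -33) = Mul(Add(118, 9), -33) = Mul(127, -33) = -4191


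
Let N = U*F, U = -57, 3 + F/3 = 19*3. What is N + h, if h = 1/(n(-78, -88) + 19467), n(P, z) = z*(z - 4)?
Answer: -254516741/27563 ≈ -9234.0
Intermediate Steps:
F = 162 (F = -9 + 3*(19*3) = -9 + 3*57 = -9 + 171 = 162)
n(P, z) = z*(-4 + z)
N = -9234 (N = -57*162 = -9234)
h = 1/27563 (h = 1/(-88*(-4 - 88) + 19467) = 1/(-88*(-92) + 19467) = 1/(8096 + 19467) = 1/27563 ≈ 3.6281e-5)
N + h = -9234 + 1/27563 = -254516741/27563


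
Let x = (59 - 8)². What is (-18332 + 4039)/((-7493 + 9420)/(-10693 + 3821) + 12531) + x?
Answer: 223876762609/86111105 ≈ 2599.9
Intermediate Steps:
x = 2601 (x = 51² = 2601)
(-18332 + 4039)/((-7493 + 9420)/(-10693 + 3821) + 12531) + x = (-18332 + 4039)/((-7493 + 9420)/(-10693 + 3821) + 12531) + 2601 = -14293/(1927/(-6872) + 12531) + 2601 = -14293/(1927*(-1/6872) + 12531) + 2601 = -14293/(-1927/6872 + 12531) + 2601 = -14293/86111105/6872 + 2601 = -14293*6872/86111105 + 2601 = -98221496/86111105 + 2601 = 223876762609/86111105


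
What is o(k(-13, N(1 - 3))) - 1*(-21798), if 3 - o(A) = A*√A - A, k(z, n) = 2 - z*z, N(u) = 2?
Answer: 21634 + 167*I*√167 ≈ 21634.0 + 2158.1*I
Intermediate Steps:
k(z, n) = 2 - z²
o(A) = 3 + A - A^(3/2) (o(A) = 3 - (A*√A - A) = 3 - (A^(3/2) - A) = 3 + (A - A^(3/2)) = 3 + A - A^(3/2))
o(k(-13, N(1 - 3))) - 1*(-21798) = (3 + (2 - 1*(-13)²) - (2 - 1*(-13)²)^(3/2)) - 1*(-21798) = (3 + (2 - 1*169) - (2 - 1*169)^(3/2)) + 21798 = (3 + (2 - 169) - (2 - 169)^(3/2)) + 21798 = (3 - 167 - (-167)^(3/2)) + 21798 = (3 - 167 - (-167)*I*√167) + 21798 = (3 - 167 + 167*I*√167) + 21798 = (-164 + 167*I*√167) + 21798 = 21634 + 167*I*√167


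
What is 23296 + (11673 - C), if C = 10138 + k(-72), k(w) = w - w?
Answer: 24831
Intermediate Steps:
k(w) = 0
C = 10138 (C = 10138 + 0 = 10138)
23296 + (11673 - C) = 23296 + (11673 - 1*10138) = 23296 + (11673 - 10138) = 23296 + 1535 = 24831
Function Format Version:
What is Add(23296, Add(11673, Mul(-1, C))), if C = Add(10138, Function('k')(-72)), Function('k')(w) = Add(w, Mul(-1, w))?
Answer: 24831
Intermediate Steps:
Function('k')(w) = 0
C = 10138 (C = Add(10138, 0) = 10138)
Add(23296, Add(11673, Mul(-1, C))) = Add(23296, Add(11673, Mul(-1, 10138))) = Add(23296, Add(11673, -10138)) = Add(23296, 1535) = 24831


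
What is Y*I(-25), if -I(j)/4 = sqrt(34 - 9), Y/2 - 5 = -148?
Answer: 5720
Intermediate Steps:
Y = -286 (Y = 10 + 2*(-148) = 10 - 296 = -286)
I(j) = -20 (I(j) = -4*sqrt(34 - 9) = -4*sqrt(25) = -4*5 = -20)
Y*I(-25) = -286*(-20) = 5720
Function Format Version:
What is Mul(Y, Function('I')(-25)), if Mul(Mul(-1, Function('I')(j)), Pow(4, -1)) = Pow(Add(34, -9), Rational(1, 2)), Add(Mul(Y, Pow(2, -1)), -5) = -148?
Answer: 5720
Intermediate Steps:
Y = -286 (Y = Add(10, Mul(2, -148)) = Add(10, -296) = -286)
Function('I')(j) = -20 (Function('I')(j) = Mul(-4, Pow(Add(34, -9), Rational(1, 2))) = Mul(-4, Pow(25, Rational(1, 2))) = Mul(-4, 5) = -20)
Mul(Y, Function('I')(-25)) = Mul(-286, -20) = 5720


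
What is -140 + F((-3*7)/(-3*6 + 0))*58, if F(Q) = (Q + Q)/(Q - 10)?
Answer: -8232/53 ≈ -155.32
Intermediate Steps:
F(Q) = 2*Q/(-10 + Q) (F(Q) = (2*Q)/(-10 + Q) = 2*Q/(-10 + Q))
-140 + F((-3*7)/(-3*6 + 0))*58 = -140 + (2*((-3*7)/(-3*6 + 0))/(-10 + (-3*7)/(-3*6 + 0)))*58 = -140 + (2*(-21/(-18 + 0))/(-10 - 21/(-18 + 0)))*58 = -140 + (2*(-21/(-18))/(-10 - 21/(-18)))*58 = -140 + (2*(-21*(-1/18))/(-10 - 21*(-1/18)))*58 = -140 + (2*(7/6)/(-10 + 7/6))*58 = -140 + (2*(7/6)/(-53/6))*58 = -140 + (2*(7/6)*(-6/53))*58 = -140 - 14/53*58 = -140 - 812/53 = -8232/53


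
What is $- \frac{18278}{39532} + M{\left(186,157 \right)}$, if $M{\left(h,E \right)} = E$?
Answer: $\frac{3094123}{19766} \approx 156.54$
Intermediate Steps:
$- \frac{18278}{39532} + M{\left(186,157 \right)} = - \frac{18278}{39532} + 157 = \left(-18278\right) \frac{1}{39532} + 157 = - \frac{9139}{19766} + 157 = \frac{3094123}{19766}$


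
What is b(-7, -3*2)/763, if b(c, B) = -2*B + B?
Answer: 6/763 ≈ 0.0078637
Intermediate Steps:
b(c, B) = -B
b(-7, -3*2)/763 = -(-3)*2/763 = -1*(-6)*(1/763) = 6*(1/763) = 6/763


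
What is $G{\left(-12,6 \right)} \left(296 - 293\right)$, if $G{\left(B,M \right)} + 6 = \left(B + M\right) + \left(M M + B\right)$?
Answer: $36$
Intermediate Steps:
$G{\left(B,M \right)} = -6 + M + M^{2} + 2 B$ ($G{\left(B,M \right)} = -6 + \left(\left(B + M\right) + \left(M M + B\right)\right) = -6 + \left(\left(B + M\right) + \left(M^{2} + B\right)\right) = -6 + \left(\left(B + M\right) + \left(B + M^{2}\right)\right) = -6 + \left(M + M^{2} + 2 B\right) = -6 + M + M^{2} + 2 B$)
$G{\left(-12,6 \right)} \left(296 - 293\right) = \left(-6 + 6 + 6^{2} + 2 \left(-12\right)\right) \left(296 - 293\right) = \left(-6 + 6 + 36 - 24\right) 3 = 12 \cdot 3 = 36$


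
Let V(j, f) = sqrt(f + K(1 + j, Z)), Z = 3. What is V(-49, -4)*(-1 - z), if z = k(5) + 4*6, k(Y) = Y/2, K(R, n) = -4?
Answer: -55*I*sqrt(2) ≈ -77.782*I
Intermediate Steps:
k(Y) = Y/2 (k(Y) = Y*(1/2) = Y/2)
V(j, f) = sqrt(-4 + f) (V(j, f) = sqrt(f - 4) = sqrt(-4 + f))
z = 53/2 (z = (1/2)*5 + 4*6 = 5/2 + 24 = 53/2 ≈ 26.500)
V(-49, -4)*(-1 - z) = sqrt(-4 - 4)*(-1 - 1*53/2) = sqrt(-8)*(-1 - 53/2) = (2*I*sqrt(2))*(-55/2) = -55*I*sqrt(2)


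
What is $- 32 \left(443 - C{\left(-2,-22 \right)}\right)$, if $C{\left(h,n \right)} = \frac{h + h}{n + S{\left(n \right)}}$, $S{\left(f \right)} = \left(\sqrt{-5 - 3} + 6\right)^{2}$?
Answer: $\frac{32 \left(- 5316 \sqrt{2} + 1331 i\right)}{3 \left(- i + 4 \sqrt{2}\right)} \approx -14177.0 + 3.657 i$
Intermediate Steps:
$S{\left(f \right)} = \left(6 + 2 i \sqrt{2}\right)^{2}$ ($S{\left(f \right)} = \left(\sqrt{-8} + 6\right)^{2} = \left(2 i \sqrt{2} + 6\right)^{2} = \left(6 + 2 i \sqrt{2}\right)^{2}$)
$C{\left(h,n \right)} = \frac{2 h}{28 + n + 24 i \sqrt{2}}$ ($C{\left(h,n \right)} = \frac{h + h}{n + \left(28 + 24 i \sqrt{2}\right)} = \frac{2 h}{28 + n + 24 i \sqrt{2}}$)
$- 32 \left(443 - C{\left(-2,-22 \right)}\right) = - 32 \left(443 - 2 \left(-2\right) \frac{1}{28 - 22 + 24 i \sqrt{2}}\right) = - 32 \left(443 - 2 \left(-2\right) \frac{1}{6 + 24 i \sqrt{2}}\right) = - 32 \left(443 - - \frac{4}{6 + 24 i \sqrt{2}}\right) = - 32 \left(443 + \frac{4}{6 + 24 i \sqrt{2}}\right) = -14176 - \frac{128}{6 + 24 i \sqrt{2}}$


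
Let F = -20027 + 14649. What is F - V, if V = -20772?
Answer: 15394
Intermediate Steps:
F = -5378
F - V = -5378 - 1*(-20772) = -5378 + 20772 = 15394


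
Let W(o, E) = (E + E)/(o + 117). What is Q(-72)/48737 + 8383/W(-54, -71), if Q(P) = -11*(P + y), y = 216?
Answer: -25739648001/6920654 ≈ -3719.3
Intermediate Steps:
Q(P) = -2376 - 11*P (Q(P) = -11*(P + 216) = -11*(216 + P) = -2376 - 11*P)
W(o, E) = 2*E/(117 + o) (W(o, E) = (2*E)/(117 + o) = 2*E/(117 + o))
Q(-72)/48737 + 8383/W(-54, -71) = (-2376 - 11*(-72))/48737 + 8383/((2*(-71)/(117 - 54))) = (-2376 + 792)*(1/48737) + 8383/((2*(-71)/63)) = -1584*1/48737 + 8383/((2*(-71)*(1/63))) = -1584/48737 + 8383/(-142/63) = -1584/48737 + 8383*(-63/142) = -1584/48737 - 528129/142 = -25739648001/6920654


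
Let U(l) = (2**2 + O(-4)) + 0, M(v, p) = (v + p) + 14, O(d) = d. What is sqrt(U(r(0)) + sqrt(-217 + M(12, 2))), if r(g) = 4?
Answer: 3**(3/4)*7**(1/4)*sqrt(I) ≈ 2.6218 + 2.6218*I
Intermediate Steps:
M(v, p) = 14 + p + v (M(v, p) = (p + v) + 14 = 14 + p + v)
U(l) = 0 (U(l) = (2**2 - 4) + 0 = (4 - 4) + 0 = 0 + 0 = 0)
sqrt(U(r(0)) + sqrt(-217 + M(12, 2))) = sqrt(0 + sqrt(-217 + (14 + 2 + 12))) = sqrt(0 + sqrt(-217 + 28)) = sqrt(0 + sqrt(-189)) = sqrt(0 + 3*I*sqrt(21)) = sqrt(3*I*sqrt(21)) = 3**(3/4)*7**(1/4)*sqrt(I)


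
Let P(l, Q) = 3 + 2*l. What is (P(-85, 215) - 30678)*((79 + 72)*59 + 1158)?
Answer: -310516615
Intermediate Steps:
(P(-85, 215) - 30678)*((79 + 72)*59 + 1158) = ((3 + 2*(-85)) - 30678)*((79 + 72)*59 + 1158) = ((3 - 170) - 30678)*(151*59 + 1158) = (-167 - 30678)*(8909 + 1158) = -30845*10067 = -310516615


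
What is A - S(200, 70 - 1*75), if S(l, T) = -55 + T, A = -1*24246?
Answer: -24186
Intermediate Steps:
A = -24246
A - S(200, 70 - 1*75) = -24246 - (-55 + (70 - 1*75)) = -24246 - (-55 + (70 - 75)) = -24246 - (-55 - 5) = -24246 - 1*(-60) = -24246 + 60 = -24186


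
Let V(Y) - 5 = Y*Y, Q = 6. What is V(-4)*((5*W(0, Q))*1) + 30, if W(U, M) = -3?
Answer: -285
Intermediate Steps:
V(Y) = 5 + Y**2 (V(Y) = 5 + Y*Y = 5 + Y**2)
V(-4)*((5*W(0, Q))*1) + 30 = (5 + (-4)**2)*((5*(-3))*1) + 30 = (5 + 16)*(-15*1) + 30 = 21*(-15) + 30 = -315 + 30 = -285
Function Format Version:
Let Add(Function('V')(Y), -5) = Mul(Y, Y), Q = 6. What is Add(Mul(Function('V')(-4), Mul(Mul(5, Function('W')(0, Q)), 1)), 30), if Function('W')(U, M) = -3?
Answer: -285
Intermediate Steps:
Function('V')(Y) = Add(5, Pow(Y, 2)) (Function('V')(Y) = Add(5, Mul(Y, Y)) = Add(5, Pow(Y, 2)))
Add(Mul(Function('V')(-4), Mul(Mul(5, Function('W')(0, Q)), 1)), 30) = Add(Mul(Add(5, Pow(-4, 2)), Mul(Mul(5, -3), 1)), 30) = Add(Mul(Add(5, 16), Mul(-15, 1)), 30) = Add(Mul(21, -15), 30) = Add(-315, 30) = -285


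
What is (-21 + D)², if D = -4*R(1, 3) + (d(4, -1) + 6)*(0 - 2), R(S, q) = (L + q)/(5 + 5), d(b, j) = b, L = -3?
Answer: 1681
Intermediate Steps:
R(S, q) = -3/10 + q/10 (R(S, q) = (-3 + q)/(5 + 5) = (-3 + q)/10 = (-3 + q)*(⅒) = -3/10 + q/10)
D = -20 (D = -4*(-3/10 + (⅒)*3) + (4 + 6)*(0 - 2) = -4*(-3/10 + 3/10) + 10*(-2) = -4*0 - 20 = 0 - 20 = -20)
(-21 + D)² = (-21 - 20)² = (-41)² = 1681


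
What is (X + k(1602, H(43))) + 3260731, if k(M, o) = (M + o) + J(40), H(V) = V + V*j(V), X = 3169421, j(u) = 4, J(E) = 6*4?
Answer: 6431993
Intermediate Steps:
J(E) = 24
H(V) = 5*V (H(V) = V + V*4 = V + 4*V = 5*V)
k(M, o) = 24 + M + o (k(M, o) = (M + o) + 24 = 24 + M + o)
(X + k(1602, H(43))) + 3260731 = (3169421 + (24 + 1602 + 5*43)) + 3260731 = (3169421 + (24 + 1602 + 215)) + 3260731 = (3169421 + 1841) + 3260731 = 3171262 + 3260731 = 6431993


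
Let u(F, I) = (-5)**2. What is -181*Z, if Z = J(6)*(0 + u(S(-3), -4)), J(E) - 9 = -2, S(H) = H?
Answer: -31675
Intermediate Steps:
u(F, I) = 25
J(E) = 7 (J(E) = 9 - 2 = 7)
Z = 175 (Z = 7*(0 + 25) = 7*25 = 175)
-181*Z = -181*175 = -31675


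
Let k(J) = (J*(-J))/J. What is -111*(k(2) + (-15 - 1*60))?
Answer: 8547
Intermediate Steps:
k(J) = -J (k(J) = (-J²)/J = -J)
-111*(k(2) + (-15 - 1*60)) = -111*(-1*2 + (-15 - 1*60)) = -111*(-2 + (-15 - 60)) = -111*(-2 - 75) = -111*(-77) = 8547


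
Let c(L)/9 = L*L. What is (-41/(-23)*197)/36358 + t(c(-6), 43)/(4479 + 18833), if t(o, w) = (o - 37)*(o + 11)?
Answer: 40294004477/9747143504 ≈ 4.1339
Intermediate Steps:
c(L) = 9*L² (c(L) = 9*(L*L) = 9*L²)
t(o, w) = (-37 + o)*(11 + o)
(-41/(-23)*197)/36358 + t(c(-6), 43)/(4479 + 18833) = (-41/(-23)*197)/36358 + (-407 + (9*(-6)²)² - 234*(-6)²)/(4479 + 18833) = (-41*(-1/23)*197)*(1/36358) + (-407 + (9*36)² - 234*36)/23312 = ((41/23)*197)*(1/36358) + (-407 + 324² - 26*324)*(1/23312) = (8077/23)*(1/36358) + (-407 + 104976 - 8424)*(1/23312) = 8077/836234 + 96145*(1/23312) = 8077/836234 + 96145/23312 = 40294004477/9747143504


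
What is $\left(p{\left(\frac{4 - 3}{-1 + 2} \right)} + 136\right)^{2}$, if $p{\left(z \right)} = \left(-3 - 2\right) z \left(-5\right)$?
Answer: $25921$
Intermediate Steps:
$p{\left(z \right)} = 25 z$ ($p{\left(z \right)} = - 5 \left(- 5 z\right) = 25 z$)
$\left(p{\left(\frac{4 - 3}{-1 + 2} \right)} + 136\right)^{2} = \left(25 \frac{4 - 3}{-1 + 2} + 136\right)^{2} = \left(25 \cdot 1 \cdot 1^{-1} + 136\right)^{2} = \left(25 \cdot 1 \cdot 1 + 136\right)^{2} = \left(25 \cdot 1 + 136\right)^{2} = \left(25 + 136\right)^{2} = 161^{2} = 25921$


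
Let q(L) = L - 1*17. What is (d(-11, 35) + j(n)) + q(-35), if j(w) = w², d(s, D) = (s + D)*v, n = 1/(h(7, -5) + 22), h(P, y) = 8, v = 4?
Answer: 39601/900 ≈ 44.001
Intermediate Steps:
q(L) = -17 + L (q(L) = L - 17 = -17 + L)
n = 1/30 (n = 1/(8 + 22) = 1/30 ≈ 0.033333)
d(s, D) = 4*D + 4*s (d(s, D) = (s + D)*4 = (D + s)*4 = 4*D + 4*s)
(d(-11, 35) + j(n)) + q(-35) = ((4*35 + 4*(-11)) + (1/30)²) + (-17 - 35) = ((140 - 44) + 1/900) - 52 = (96 + 1/900) - 52 = 86401/900 - 52 = 39601/900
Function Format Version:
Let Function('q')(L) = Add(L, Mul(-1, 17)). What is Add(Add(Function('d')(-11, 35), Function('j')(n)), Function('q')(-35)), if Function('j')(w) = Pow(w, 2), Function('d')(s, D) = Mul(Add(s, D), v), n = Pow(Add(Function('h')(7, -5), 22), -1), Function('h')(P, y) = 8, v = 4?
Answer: Rational(39601, 900) ≈ 44.001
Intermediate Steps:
Function('q')(L) = Add(-17, L) (Function('q')(L) = Add(L, -17) = Add(-17, L))
n = Rational(1, 30) (n = Pow(Add(8, 22), -1) = Pow(30, -1) = Rational(1, 30) ≈ 0.033333)
Function('d')(s, D) = Add(Mul(4, D), Mul(4, s)) (Function('d')(s, D) = Mul(Add(s, D), 4) = Mul(Add(D, s), 4) = Add(Mul(4, D), Mul(4, s)))
Add(Add(Function('d')(-11, 35), Function('j')(n)), Function('q')(-35)) = Add(Add(Add(Mul(4, 35), Mul(4, -11)), Pow(Rational(1, 30), 2)), Add(-17, -35)) = Add(Add(Add(140, -44), Rational(1, 900)), -52) = Add(Add(96, Rational(1, 900)), -52) = Add(Rational(86401, 900), -52) = Rational(39601, 900)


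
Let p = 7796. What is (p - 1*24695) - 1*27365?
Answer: -44264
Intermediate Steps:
(p - 1*24695) - 1*27365 = (7796 - 1*24695) - 1*27365 = (7796 - 24695) - 27365 = -16899 - 27365 = -44264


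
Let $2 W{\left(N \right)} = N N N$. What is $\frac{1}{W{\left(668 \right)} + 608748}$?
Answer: $\frac{1}{149647564} \approx 6.6824 \cdot 10^{-9}$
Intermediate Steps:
$W{\left(N \right)} = \frac{N^{3}}{2}$ ($W{\left(N \right)} = \frac{N N N}{2} = \frac{N N^{2}}{2} = \frac{N^{3}}{2}$)
$\frac{1}{W{\left(668 \right)} + 608748} = \frac{1}{\frac{668^{3}}{2} + 608748} = \frac{1}{\frac{1}{2} \cdot 298077632 + 608748} = \frac{1}{149038816 + 608748} = \frac{1}{149647564}$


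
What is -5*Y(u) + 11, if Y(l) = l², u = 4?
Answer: -69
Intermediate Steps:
-5*Y(u) + 11 = -5*4² + 11 = -5*16 + 11 = -80 + 11 = -69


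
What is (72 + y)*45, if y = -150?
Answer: -3510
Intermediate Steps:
(72 + y)*45 = (72 - 150)*45 = -78*45 = -3510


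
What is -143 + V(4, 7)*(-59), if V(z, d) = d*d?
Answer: -3034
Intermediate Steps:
V(z, d) = d²
-143 + V(4, 7)*(-59) = -143 + 7²*(-59) = -143 + 49*(-59) = -143 - 2891 = -3034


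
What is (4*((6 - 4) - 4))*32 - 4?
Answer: -260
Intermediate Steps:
(4*((6 - 4) - 4))*32 - 4 = (4*(2 - 4))*32 - 4 = (4*(-2))*32 - 4 = -8*32 - 4 = -256 - 4 = -260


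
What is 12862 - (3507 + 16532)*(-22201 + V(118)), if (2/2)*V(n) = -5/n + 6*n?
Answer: 50824008697/118 ≈ 4.3071e+8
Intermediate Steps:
V(n) = -5/n + 6*n
12862 - (3507 + 16532)*(-22201 + V(118)) = 12862 - (3507 + 16532)*(-22201 + (-5/118 + 6*118)) = 12862 - 20039*(-22201 + (-5*1/118 + 708)) = 12862 - 20039*(-22201 + (-5/118 + 708)) = 12862 - 20039*(-22201 + 83539/118) = 12862 - 20039*(-2536179)/118 = 12862 - 1*(-50822490981/118) = 12862 + 50822490981/118 = 50824008697/118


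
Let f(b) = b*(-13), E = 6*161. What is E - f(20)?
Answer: 1226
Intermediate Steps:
E = 966
f(b) = -13*b
E - f(20) = 966 - (-13)*20 = 966 - 1*(-260) = 966 + 260 = 1226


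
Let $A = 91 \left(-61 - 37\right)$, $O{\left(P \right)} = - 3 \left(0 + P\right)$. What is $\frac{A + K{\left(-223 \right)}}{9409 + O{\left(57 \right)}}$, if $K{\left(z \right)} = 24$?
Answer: $- \frac{4447}{4619} \approx -0.96276$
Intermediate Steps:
$O{\left(P \right)} = - 3 P$
$A = -8918$ ($A = 91 \left(-61 - 37\right) = 91 \left(-98\right) = -8918$)
$\frac{A + K{\left(-223 \right)}}{9409 + O{\left(57 \right)}} = \frac{-8918 + 24}{9409 - 171} = - \frac{8894}{9409 - 171} = - \frac{8894}{9238} = \left(-8894\right) \frac{1}{9238} = - \frac{4447}{4619}$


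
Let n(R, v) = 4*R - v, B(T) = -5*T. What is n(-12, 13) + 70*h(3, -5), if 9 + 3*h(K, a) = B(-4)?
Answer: 587/3 ≈ 195.67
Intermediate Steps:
B(T) = -5*T
h(K, a) = 11/3 (h(K, a) = -3 + (-5*(-4))/3 = -3 + (⅓)*20 = -3 + 20/3 = 11/3)
n(R, v) = -v + 4*R
n(-12, 13) + 70*h(3, -5) = (-1*13 + 4*(-12)) + 70*(11/3) = (-13 - 48) + 770/3 = -61 + 770/3 = 587/3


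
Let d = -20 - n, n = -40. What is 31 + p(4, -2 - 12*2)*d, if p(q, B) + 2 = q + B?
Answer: -449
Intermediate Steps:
p(q, B) = -2 + B + q (p(q, B) = -2 + (q + B) = -2 + (B + q) = -2 + B + q)
d = 20 (d = -20 - 1*(-40) = -20 + 40 = 20)
31 + p(4, -2 - 12*2)*d = 31 + (-2 + (-2 - 12*2) + 4)*20 = 31 + (-2 + (-2 - 2*12) + 4)*20 = 31 + (-2 + (-2 - 24) + 4)*20 = 31 + (-2 - 26 + 4)*20 = 31 - 24*20 = 31 - 480 = -449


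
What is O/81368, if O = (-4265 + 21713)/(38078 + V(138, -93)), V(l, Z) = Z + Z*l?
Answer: 2181/255810821 ≈ 8.5258e-6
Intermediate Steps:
O = 17448/25151 (O = (-4265 + 21713)/(38078 - 93*(1 + 138)) = 17448/(38078 - 93*139) = 17448/(38078 - 12927) = 17448/25151 ≈ 0.69373)
O/81368 = (17448/25151)/81368 = (17448/25151)*(1/81368) = 2181/255810821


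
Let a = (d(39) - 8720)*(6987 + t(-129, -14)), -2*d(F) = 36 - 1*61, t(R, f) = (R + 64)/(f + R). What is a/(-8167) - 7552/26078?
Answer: 147904216597/19853977 ≈ 7449.6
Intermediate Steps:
t(R, f) = (64 + R)/(R + f)
d(F) = 25/2 (d(F) = -(36 - 1*61)/2 = -(36 - 61)/2 = -½*(-25) = 25/2)
a = -669275865/11 (a = (25/2 - 8720)*(6987 + (64 - 129)/(-129 - 14)) = -17415*(6987 - 65/(-143))/2 = -17415*(6987 - 1/143*(-65))/2 = -17415*(6987 + 5/11)/2 = -17415/2*76862/11 = -669275865/11 ≈ -6.0843e+7)
a/(-8167) - 7552/26078 = -669275865/11/(-8167) - 7552/26078 = -669275865/11*(-1/8167) - 7552*1/26078 = 669275865/89837 - 64/221 = 147904216597/19853977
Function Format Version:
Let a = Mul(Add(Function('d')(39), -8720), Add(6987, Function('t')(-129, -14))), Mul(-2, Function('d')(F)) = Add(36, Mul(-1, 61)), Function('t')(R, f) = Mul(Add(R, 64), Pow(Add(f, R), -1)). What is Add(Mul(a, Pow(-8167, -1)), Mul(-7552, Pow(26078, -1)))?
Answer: Rational(147904216597, 19853977) ≈ 7449.6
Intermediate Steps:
Function('t')(R, f) = Mul(Pow(Add(R, f), -1), Add(64, R)) (Function('t')(R, f) = Mul(Add(64, R), Pow(Add(R, f), -1)) = Mul(Pow(Add(R, f), -1), Add(64, R)))
Function('d')(F) = Rational(25, 2) (Function('d')(F) = Mul(Rational(-1, 2), Add(36, Mul(-1, 61))) = Mul(Rational(-1, 2), Add(36, -61)) = Mul(Rational(-1, 2), -25) = Rational(25, 2))
a = Rational(-669275865, 11) (a = Mul(Add(Rational(25, 2), -8720), Add(6987, Mul(Pow(Add(-129, -14), -1), Add(64, -129)))) = Mul(Rational(-17415, 2), Add(6987, Mul(Pow(-143, -1), -65))) = Mul(Rational(-17415, 2), Add(6987, Mul(Rational(-1, 143), -65))) = Mul(Rational(-17415, 2), Add(6987, Rational(5, 11))) = Mul(Rational(-17415, 2), Rational(76862, 11)) = Rational(-669275865, 11) ≈ -6.0843e+7)
Add(Mul(a, Pow(-8167, -1)), Mul(-7552, Pow(26078, -1))) = Add(Mul(Rational(-669275865, 11), Pow(-8167, -1)), Mul(-7552, Pow(26078, -1))) = Add(Mul(Rational(-669275865, 11), Rational(-1, 8167)), Mul(-7552, Rational(1, 26078))) = Add(Rational(669275865, 89837), Rational(-64, 221)) = Rational(147904216597, 19853977)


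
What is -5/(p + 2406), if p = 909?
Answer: -1/663 ≈ -0.0015083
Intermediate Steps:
-5/(p + 2406) = -5/(909 + 2406) = -5/3315 = -5*1/3315 = -1/663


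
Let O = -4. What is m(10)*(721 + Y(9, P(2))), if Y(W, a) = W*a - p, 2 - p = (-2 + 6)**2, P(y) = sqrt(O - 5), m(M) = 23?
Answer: 16905 + 621*I ≈ 16905.0 + 621.0*I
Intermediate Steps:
P(y) = 3*I (P(y) = sqrt(-4 - 5) = sqrt(-9) = 3*I)
p = -14 (p = 2 - (-2 + 6)**2 = 2 - 1*4**2 = 2 - 1*16 = 2 - 16 = -14)
Y(W, a) = 14 + W*a (Y(W, a) = W*a - 1*(-14) = W*a + 14 = 14 + W*a)
m(10)*(721 + Y(9, P(2))) = 23*(721 + (14 + 9*(3*I))) = 23*(721 + (14 + 27*I)) = 23*(735 + 27*I) = 16905 + 621*I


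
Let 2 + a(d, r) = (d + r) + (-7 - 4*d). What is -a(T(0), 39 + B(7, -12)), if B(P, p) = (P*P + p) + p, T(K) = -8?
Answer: -79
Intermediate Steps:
B(P, p) = P**2 + 2*p (B(P, p) = (P**2 + p) + p = (p + P**2) + p = P**2 + 2*p)
a(d, r) = -9 + r - 3*d (a(d, r) = -2 + ((d + r) + (-7 - 4*d)) = -2 + (-7 + r - 3*d) = -9 + r - 3*d)
-a(T(0), 39 + B(7, -12)) = -(-9 + (39 + (7**2 + 2*(-12))) - 3*(-8)) = -(-9 + (39 + (49 - 24)) + 24) = -(-9 + (39 + 25) + 24) = -(-9 + 64 + 24) = -1*79 = -79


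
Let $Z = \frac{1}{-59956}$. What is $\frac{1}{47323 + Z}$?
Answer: $\frac{59956}{2837297787} \approx 2.1131 \cdot 10^{-5}$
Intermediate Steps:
$Z = - \frac{1}{59956} \approx -1.6679 \cdot 10^{-5}$
$\frac{1}{47323 + Z} = \frac{1}{47323 - \frac{1}{59956}} = \frac{1}{\frac{2837297787}{59956}} = \frac{59956}{2837297787}$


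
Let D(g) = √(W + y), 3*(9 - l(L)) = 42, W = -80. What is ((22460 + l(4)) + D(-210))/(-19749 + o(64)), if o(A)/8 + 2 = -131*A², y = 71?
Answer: -22455/4312373 - 3*I/4312373 ≈ -0.0052071 - 6.9567e-7*I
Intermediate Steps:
o(A) = -16 - 1048*A² (o(A) = -16 + 8*(-131*A²) = -16 - 1048*A²)
l(L) = -5 (l(L) = 9 - ⅓*42 = 9 - 14 = -5)
D(g) = 3*I (D(g) = √(-80 + 71) = √(-9) = 3*I)
((22460 + l(4)) + D(-210))/(-19749 + o(64)) = ((22460 - 5) + 3*I)/(-19749 + (-16 - 1048*64²)) = (22455 + 3*I)/(-19749 + (-16 - 1048*4096)) = (22455 + 3*I)/(-19749 + (-16 - 4292608)) = (22455 + 3*I)/(-19749 - 4292624) = (22455 + 3*I)/(-4312373) = (22455 + 3*I)*(-1/4312373) = -22455/4312373 - 3*I/4312373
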